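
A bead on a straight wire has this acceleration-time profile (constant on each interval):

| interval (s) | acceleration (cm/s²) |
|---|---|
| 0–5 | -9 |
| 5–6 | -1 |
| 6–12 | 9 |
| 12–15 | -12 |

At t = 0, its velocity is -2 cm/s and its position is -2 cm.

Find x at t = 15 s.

-334 cm

On each constant-a segment, Δv = aΔt and Δx = v₀Δt + ½aΔt²; chain segment to segment.
0–5 s: v starts -2 cm/s; Δx = -2·5 + ½·-9·5² = -122.5 cm; v ends -47 cm/s.
5–6 s: v starts -47 cm/s; Δx = -47·1 + ½·-1·1² = -47.5 cm; v ends -48 cm/s.
6–12 s: v starts -48 cm/s; Δx = -48·6 + ½·9·6² = -126 cm; v ends 6 cm/s.
12–15 s: v starts 6 cm/s; Δx = 6·3 + ½·-12·3² = -36 cm; v ends -30 cm/s.
x(15) = -2 + Σ Δx = -334 cm.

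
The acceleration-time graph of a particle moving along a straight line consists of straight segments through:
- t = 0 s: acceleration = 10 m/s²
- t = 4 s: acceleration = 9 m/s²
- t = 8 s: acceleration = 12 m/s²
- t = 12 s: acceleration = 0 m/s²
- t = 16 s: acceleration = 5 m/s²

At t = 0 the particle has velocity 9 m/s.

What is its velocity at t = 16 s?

123 m/s

Δv equals the area under the a-t graph; then v = v₀ + Δv.
0–4 s: ½(10 + 9)(4) = 38 m/s
4–8 s: ½(9 + 12)(4) = 42 m/s
8–12 s: ½(12 + 0)(4) = 24 m/s
12–16 s: ½(0 + 5)(4) = 10 m/s
Δv = 114 m/s, so v(16) = 9 + (114) = 123 m/s.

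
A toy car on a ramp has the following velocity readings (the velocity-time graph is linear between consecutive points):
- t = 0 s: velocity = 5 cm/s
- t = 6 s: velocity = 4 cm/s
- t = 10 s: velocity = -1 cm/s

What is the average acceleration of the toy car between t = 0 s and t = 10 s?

Average acceleration = Δv/Δt = (-1 − 5)/(10 − 0) = -0.6 cm/s².

-0.6 cm/s²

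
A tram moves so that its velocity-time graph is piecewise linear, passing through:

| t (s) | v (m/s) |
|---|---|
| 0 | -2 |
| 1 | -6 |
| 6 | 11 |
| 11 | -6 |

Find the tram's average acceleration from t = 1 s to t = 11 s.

0 m/s²

Average acceleration = Δv/Δt = (-6 − -6)/(11 − 1) = 0 m/s².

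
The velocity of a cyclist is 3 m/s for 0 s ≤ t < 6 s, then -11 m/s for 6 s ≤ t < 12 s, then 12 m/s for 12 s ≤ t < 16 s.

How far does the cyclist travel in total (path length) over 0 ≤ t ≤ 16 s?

Total distance travelled is ∫|v| dt — sum the magnitudes of each area piece.
0–6 s: |3| × 6 = 18 m
6–12 s: |-11| × 6 = 66 m
12–16 s: |12| × 4 = 48 m
Total distance = 132 m

132 m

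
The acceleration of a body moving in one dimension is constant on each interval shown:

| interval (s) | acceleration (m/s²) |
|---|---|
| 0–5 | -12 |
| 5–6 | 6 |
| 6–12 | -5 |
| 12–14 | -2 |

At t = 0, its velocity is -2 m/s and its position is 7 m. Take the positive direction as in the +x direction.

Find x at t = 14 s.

On each constant-a segment, Δv = aΔt and Δx = v₀Δt + ½aΔt²; chain segment to segment.
0–5 s: v starts -2 m/s; Δx = -2·5 + ½·-12·5² = -160 m; v ends -62 m/s.
5–6 s: v starts -62 m/s; Δx = -62·1 + ½·6·1² = -59 m; v ends -56 m/s.
6–12 s: v starts -56 m/s; Δx = -56·6 + ½·-5·6² = -426 m; v ends -86 m/s.
12–14 s: v starts -86 m/s; Δx = -86·2 + ½·-2·2² = -176 m; v ends -90 m/s.
x(14) = 7 + Σ Δx = -814 m.

-814 m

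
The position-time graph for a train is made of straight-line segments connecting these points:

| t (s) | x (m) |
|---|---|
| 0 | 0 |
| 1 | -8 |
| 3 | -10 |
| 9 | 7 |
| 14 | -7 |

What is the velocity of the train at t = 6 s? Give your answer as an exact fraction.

Velocity is the slope of the x-t graph on 3–9 s: (7 − -10)/(9 − 3) = 17/6 m/s.

17/6 m/s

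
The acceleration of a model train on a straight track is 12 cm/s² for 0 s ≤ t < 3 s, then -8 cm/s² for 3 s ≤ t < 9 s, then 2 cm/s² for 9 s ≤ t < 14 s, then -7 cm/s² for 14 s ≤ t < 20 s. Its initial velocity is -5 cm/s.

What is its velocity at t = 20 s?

Δv equals the area under the a-t graph; then v = v₀ + Δv.
0–3 s: 12 × 3 = 36 cm/s
3–9 s: -8 × 6 = -48 cm/s
9–14 s: 2 × 5 = 10 cm/s
14–20 s: -7 × 6 = -42 cm/s
Δv = -44 cm/s, so v(20) = -5 + (-44) = -49 cm/s.

-49 cm/s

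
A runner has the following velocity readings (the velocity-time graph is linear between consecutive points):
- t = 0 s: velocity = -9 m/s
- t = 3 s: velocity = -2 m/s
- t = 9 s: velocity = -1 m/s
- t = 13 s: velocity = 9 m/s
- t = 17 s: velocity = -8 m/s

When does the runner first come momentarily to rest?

t = 9.4 s

v changes sign on 9–13 s (from -1 to 9); the graph is linear there, so v = 0 at t = 9 + (1)·(13 − 9)/(9 − -1) = 9.4 s.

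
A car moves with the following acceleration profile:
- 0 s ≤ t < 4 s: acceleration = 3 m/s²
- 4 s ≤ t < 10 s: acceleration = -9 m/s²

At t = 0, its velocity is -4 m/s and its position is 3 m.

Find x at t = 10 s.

On each constant-a segment, Δv = aΔt and Δx = v₀Δt + ½aΔt²; chain segment to segment.
0–4 s: v starts -4 m/s; Δx = -4·4 + ½·3·4² = 8 m; v ends 8 m/s.
4–10 s: v starts 8 m/s; Δx = 8·6 + ½·-9·6² = -114 m; v ends -46 m/s.
x(10) = 3 + Σ Δx = -103 m.

-103 m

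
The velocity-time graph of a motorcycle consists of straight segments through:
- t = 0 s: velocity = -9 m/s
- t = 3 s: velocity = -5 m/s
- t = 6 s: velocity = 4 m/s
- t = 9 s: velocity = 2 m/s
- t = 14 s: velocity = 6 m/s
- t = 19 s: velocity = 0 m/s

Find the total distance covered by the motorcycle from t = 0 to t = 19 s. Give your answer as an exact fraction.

431/6 m

Distance (not displacement) is the total path length: add the absolute areas under v-t.
0–3 s: |½(-9 + -5)(3)| = 21 m
3–6 s: v = 0 at t = 14/3 s; triangle areas 25/6 + 8/3 = 41/6 m
6–9 s: |½(4 + 2)(3)| = 9 m
9–14 s: |½(2 + 6)(5)| = 20 m
14–19 s: |½(6 + 0)(5)| = 15 m
Total distance = 431/6 m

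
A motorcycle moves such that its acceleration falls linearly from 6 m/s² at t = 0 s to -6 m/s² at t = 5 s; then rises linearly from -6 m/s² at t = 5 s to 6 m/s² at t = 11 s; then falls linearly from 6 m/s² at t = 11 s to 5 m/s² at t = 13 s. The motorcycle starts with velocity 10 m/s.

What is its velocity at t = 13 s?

21 m/s

Δv equals the area under the a-t graph; then v = v₀ + Δv.
0–5 s: ½(6 + -6)(5) = 0 m/s
5–11 s: ½(-6 + 6)(6) = 0 m/s
11–13 s: ½(6 + 5)(2) = 11 m/s
Δv = 11 m/s, so v(13) = 10 + (11) = 21 m/s.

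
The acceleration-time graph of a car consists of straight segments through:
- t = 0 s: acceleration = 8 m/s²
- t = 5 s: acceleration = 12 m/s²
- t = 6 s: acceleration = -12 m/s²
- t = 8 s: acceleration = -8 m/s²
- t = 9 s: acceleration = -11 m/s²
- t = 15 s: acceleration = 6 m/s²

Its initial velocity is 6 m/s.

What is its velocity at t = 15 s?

Δv equals the area under the a-t graph; then v = v₀ + Δv.
0–5 s: ½(8 + 12)(5) = 50 m/s
5–6 s: ½(12 + -12)(1) = 0 m/s
6–8 s: ½(-12 + -8)(2) = -20 m/s
8–9 s: ½(-8 + -11)(1) = -9.5 m/s
9–15 s: ½(-11 + 6)(6) = -15 m/s
Δv = 5.5 m/s, so v(15) = 6 + (5.5) = 11.5 m/s.

11.5 m/s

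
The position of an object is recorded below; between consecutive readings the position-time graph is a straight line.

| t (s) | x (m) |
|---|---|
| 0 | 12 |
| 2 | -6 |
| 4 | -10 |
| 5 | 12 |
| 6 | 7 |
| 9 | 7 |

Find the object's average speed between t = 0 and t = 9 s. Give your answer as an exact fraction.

Average speed = (total path length)/(elapsed time); on a piecewise-linear x-t graph the path length is Σ|Δx|.
0–2 s: |Δx| = |-6 − 12| = 18 m
2–4 s: |Δx| = |-10 − -6| = 4 m
4–5 s: |Δx| = |12 − -10| = 22 m
5–6 s: |Δx| = |7 − 12| = 5 m
6–9 s: |Δx| = |7 − 7| = 0 m
Total path = 49 m; average speed = 49/9 = 49/9 m/s.

49/9 m/s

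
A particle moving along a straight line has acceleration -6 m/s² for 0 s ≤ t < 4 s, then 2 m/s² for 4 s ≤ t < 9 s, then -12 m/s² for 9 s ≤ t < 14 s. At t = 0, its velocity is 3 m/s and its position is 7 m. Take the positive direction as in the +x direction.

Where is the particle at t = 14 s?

On each constant-a segment, Δv = aΔt and Δx = v₀Δt + ½aΔt²; chain segment to segment.
0–4 s: v starts 3 m/s; Δx = 3·4 + ½·-6·4² = -36 m; v ends -21 m/s.
4–9 s: v starts -21 m/s; Δx = -21·5 + ½·2·5² = -80 m; v ends -11 m/s.
9–14 s: v starts -11 m/s; Δx = -11·5 + ½·-12·5² = -205 m; v ends -71 m/s.
x(14) = 7 + Σ Δx = -314 m.

-314 m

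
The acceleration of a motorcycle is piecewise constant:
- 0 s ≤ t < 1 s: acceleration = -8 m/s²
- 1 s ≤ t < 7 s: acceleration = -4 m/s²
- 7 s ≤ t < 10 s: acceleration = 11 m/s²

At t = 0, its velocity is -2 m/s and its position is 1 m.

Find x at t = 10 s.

On each constant-a segment, Δv = aΔt and Δx = v₀Δt + ½aΔt²; chain segment to segment.
0–1 s: v starts -2 m/s; Δx = -2·1 + ½·-8·1² = -6 m; v ends -10 m/s.
1–7 s: v starts -10 m/s; Δx = -10·6 + ½·-4·6² = -132 m; v ends -34 m/s.
7–10 s: v starts -34 m/s; Δx = -34·3 + ½·11·3² = -52.5 m; v ends -1 m/s.
x(10) = 1 + Σ Δx = -189.5 m.

-189.5 m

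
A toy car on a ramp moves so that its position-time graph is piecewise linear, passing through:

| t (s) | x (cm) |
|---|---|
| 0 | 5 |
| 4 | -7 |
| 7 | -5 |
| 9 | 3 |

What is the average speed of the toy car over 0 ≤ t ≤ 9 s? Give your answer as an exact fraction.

22/9 cm/s

Average speed = (total path length)/(elapsed time); on a piecewise-linear x-t graph the path length is Σ|Δx|.
0–4 s: |Δx| = |-7 − 5| = 12 cm
4–7 s: |Δx| = |-5 − -7| = 2 cm
7–9 s: |Δx| = |3 − -5| = 8 cm
Total path = 22 cm; average speed = 22/9 = 22/9 cm/s.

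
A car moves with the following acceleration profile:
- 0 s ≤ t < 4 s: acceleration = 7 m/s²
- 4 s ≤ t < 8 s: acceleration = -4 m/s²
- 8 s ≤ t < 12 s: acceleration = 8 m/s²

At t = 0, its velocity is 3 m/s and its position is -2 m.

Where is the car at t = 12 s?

On each constant-a segment, Δv = aΔt and Δx = v₀Δt + ½aΔt²; chain segment to segment.
0–4 s: v starts 3 m/s; Δx = 3·4 + ½·7·4² = 68 m; v ends 31 m/s.
4–8 s: v starts 31 m/s; Δx = 31·4 + ½·-4·4² = 92 m; v ends 15 m/s.
8–12 s: v starts 15 m/s; Δx = 15·4 + ½·8·4² = 124 m; v ends 47 m/s.
x(12) = -2 + Σ Δx = 282 m.

282 m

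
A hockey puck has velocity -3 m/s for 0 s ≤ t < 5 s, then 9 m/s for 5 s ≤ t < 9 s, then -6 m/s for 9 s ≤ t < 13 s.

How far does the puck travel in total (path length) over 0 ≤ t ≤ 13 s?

75 m

Total distance travelled is ∫|v| dt — sum the magnitudes of each area piece.
0–5 s: |-3| × 5 = 15 m
5–9 s: |9| × 4 = 36 m
9–13 s: |-6| × 4 = 24 m
Total distance = 75 m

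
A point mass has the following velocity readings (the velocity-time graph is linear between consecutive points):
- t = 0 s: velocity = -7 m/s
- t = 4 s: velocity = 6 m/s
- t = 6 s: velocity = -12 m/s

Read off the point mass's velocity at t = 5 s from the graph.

On 4–6 s the graph is linear from 6 to -12 m/s: v(5) = 6 + (-12 − 6)·(5 − 4)/(6 − 4) = -3 m/s.

-3 m/s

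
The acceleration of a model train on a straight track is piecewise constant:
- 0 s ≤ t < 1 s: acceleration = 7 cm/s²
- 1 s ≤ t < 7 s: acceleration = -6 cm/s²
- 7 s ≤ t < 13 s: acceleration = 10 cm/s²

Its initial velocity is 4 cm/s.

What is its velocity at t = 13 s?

Δv equals the area under the a-t graph; then v = v₀ + Δv.
0–1 s: 7 × 1 = 7 cm/s
1–7 s: -6 × 6 = -36 cm/s
7–13 s: 10 × 6 = 60 cm/s
Δv = 31 cm/s, so v(13) = 4 + (31) = 35 cm/s.

35 cm/s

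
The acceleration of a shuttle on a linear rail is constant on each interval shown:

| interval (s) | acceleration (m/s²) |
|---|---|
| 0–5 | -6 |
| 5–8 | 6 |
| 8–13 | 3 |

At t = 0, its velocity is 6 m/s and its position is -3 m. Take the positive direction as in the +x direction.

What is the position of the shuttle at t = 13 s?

-85.5 m

On each constant-a segment, Δv = aΔt and Δx = v₀Δt + ½aΔt²; chain segment to segment.
0–5 s: v starts 6 m/s; Δx = 6·5 + ½·-6·5² = -45 m; v ends -24 m/s.
5–8 s: v starts -24 m/s; Δx = -24·3 + ½·6·3² = -45 m; v ends -6 m/s.
8–13 s: v starts -6 m/s; Δx = -6·5 + ½·3·5² = 7.5 m; v ends 9 m/s.
x(13) = -3 + Σ Δx = -85.5 m.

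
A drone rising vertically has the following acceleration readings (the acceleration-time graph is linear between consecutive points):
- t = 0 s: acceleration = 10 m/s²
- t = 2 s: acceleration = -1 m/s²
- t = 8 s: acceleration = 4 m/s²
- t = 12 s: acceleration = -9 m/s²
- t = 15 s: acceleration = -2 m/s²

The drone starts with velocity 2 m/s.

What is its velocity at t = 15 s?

Δv equals the area under the a-t graph; then v = v₀ + Δv.
0–2 s: ½(10 + -1)(2) = 9 m/s
2–8 s: ½(-1 + 4)(6) = 9 m/s
8–12 s: ½(4 + -9)(4) = -10 m/s
12–15 s: ½(-9 + -2)(3) = -16.5 m/s
Δv = -8.5 m/s, so v(15) = 2 + (-8.5) = -6.5 m/s.

-6.5 m/s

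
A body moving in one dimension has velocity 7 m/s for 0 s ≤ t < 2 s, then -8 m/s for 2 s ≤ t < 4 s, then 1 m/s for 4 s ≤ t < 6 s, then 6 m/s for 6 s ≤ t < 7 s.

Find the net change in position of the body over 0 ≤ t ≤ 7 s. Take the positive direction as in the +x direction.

6 m

Displacement is the signed area under the v-t curve.
0–2 s: 7 × 2 = 14 m
2–4 s: -8 × 2 = -16 m
4–6 s: 1 × 2 = 2 m
6–7 s: 6 × 1 = 6 m
Net displacement = 6 m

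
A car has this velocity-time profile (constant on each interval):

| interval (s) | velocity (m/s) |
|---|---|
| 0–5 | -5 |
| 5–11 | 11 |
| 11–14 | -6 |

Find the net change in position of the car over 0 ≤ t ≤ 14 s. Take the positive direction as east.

Displacement is the signed area under the v-t curve.
0–5 s: -5 × 5 = -25 m
5–11 s: 11 × 6 = 66 m
11–14 s: -6 × 3 = -18 m
Net displacement = 23 m

23 m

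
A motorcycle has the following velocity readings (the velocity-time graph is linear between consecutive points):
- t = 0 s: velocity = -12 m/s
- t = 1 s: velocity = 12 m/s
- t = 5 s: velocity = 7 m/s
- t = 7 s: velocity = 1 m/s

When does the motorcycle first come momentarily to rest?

v changes sign on 0–1 s (from -12 to 12); the graph is linear there, so v = 0 at t = 0 + (12)·(1 − 0)/(12 − -12) = 0.5 s.

t = 0.5 s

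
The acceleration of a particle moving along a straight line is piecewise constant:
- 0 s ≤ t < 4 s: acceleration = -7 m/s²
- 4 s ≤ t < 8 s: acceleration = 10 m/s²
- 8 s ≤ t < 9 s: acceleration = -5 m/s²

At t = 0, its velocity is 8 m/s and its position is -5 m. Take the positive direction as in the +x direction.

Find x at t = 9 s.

-11.5 m

On each constant-a segment, Δv = aΔt and Δx = v₀Δt + ½aΔt²; chain segment to segment.
0–4 s: v starts 8 m/s; Δx = 8·4 + ½·-7·4² = -24 m; v ends -20 m/s.
4–8 s: v starts -20 m/s; Δx = -20·4 + ½·10·4² = 0 m; v ends 20 m/s.
8–9 s: v starts 20 m/s; Δx = 20·1 + ½·-5·1² = 17.5 m; v ends 15 m/s.
x(9) = -5 + Σ Δx = -11.5 m.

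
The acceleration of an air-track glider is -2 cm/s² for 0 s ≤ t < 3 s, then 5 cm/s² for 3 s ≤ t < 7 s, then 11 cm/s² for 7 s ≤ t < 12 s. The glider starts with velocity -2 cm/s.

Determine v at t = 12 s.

Δv equals the area under the a-t graph; then v = v₀ + Δv.
0–3 s: -2 × 3 = -6 cm/s
3–7 s: 5 × 4 = 20 cm/s
7–12 s: 11 × 5 = 55 cm/s
Δv = 69 cm/s, so v(12) = -2 + (69) = 67 cm/s.

67 cm/s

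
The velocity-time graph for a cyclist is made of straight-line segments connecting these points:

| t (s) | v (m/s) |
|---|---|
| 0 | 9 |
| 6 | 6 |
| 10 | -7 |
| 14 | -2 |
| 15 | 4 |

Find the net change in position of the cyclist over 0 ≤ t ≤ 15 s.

Displacement is the signed area under the v-t curve.
0–6 s: ½(9 + 6)(6) = 45 m
6–10 s: ½(6 + -7)(4) = -2 m
10–14 s: ½(-7 + -2)(4) = -18 m
14–15 s: ½(-2 + 4)(1) = 1 m
Net displacement = 26 m

26 m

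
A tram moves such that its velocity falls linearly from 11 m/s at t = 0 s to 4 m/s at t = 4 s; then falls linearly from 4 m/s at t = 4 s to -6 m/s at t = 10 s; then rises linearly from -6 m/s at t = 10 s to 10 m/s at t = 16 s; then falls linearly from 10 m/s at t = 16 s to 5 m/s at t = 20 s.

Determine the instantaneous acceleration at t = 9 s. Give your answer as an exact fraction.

Acceleration is the slope of the v-t graph on 4–10 s: (-6 − 4)/(10 − 4) = -5/3 m/s².

-5/3 m/s²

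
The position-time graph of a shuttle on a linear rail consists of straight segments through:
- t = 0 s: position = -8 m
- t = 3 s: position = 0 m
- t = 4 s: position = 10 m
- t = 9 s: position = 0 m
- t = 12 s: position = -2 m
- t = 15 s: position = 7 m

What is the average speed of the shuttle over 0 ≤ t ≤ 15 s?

Average speed = (total path length)/(elapsed time); on a piecewise-linear x-t graph the path length is Σ|Δx|.
0–3 s: |Δx| = |0 − -8| = 8 m
3–4 s: |Δx| = |10 − 0| = 10 m
4–9 s: |Δx| = |0 − 10| = 10 m
9–12 s: |Δx| = |-2 − 0| = 2 m
12–15 s: |Δx| = |7 − -2| = 9 m
Total path = 39 m; average speed = 39/15 = 2.6 m/s.

2.6 m/s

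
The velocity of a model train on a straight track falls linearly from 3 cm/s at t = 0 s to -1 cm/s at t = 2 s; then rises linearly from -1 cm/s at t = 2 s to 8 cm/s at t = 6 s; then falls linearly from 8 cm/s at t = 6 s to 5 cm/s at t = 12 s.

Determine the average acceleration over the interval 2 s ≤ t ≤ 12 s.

Average acceleration = Δv/Δt = (5 − -1)/(12 − 2) = 0.6 cm/s².

0.6 cm/s²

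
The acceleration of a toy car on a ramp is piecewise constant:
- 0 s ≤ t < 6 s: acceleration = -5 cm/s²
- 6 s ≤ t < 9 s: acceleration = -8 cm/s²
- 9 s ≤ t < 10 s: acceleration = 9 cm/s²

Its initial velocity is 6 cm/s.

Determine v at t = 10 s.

Δv equals the area under the a-t graph; then v = v₀ + Δv.
0–6 s: -5 × 6 = -30 cm/s
6–9 s: -8 × 3 = -24 cm/s
9–10 s: 9 × 1 = 9 cm/s
Δv = -45 cm/s, so v(10) = 6 + (-45) = -39 cm/s.

-39 cm/s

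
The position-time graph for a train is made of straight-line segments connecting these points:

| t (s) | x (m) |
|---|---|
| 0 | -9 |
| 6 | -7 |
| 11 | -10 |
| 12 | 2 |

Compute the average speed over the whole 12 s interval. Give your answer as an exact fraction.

17/12 m/s

Average speed = (total path length)/(elapsed time); on a piecewise-linear x-t graph the path length is Σ|Δx|.
0–6 s: |Δx| = |-7 − -9| = 2 m
6–11 s: |Δx| = |-10 − -7| = 3 m
11–12 s: |Δx| = |2 − -10| = 12 m
Total path = 17 m; average speed = 17/12 = 17/12 m/s.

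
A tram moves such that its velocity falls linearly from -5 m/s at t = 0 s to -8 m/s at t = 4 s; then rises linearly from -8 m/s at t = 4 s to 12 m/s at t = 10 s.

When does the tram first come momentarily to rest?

t = 6.4 s

v changes sign on 4–10 s (from -8 to 12); the graph is linear there, so v = 0 at t = 4 + (8)·(10 − 4)/(12 − -8) = 6.4 s.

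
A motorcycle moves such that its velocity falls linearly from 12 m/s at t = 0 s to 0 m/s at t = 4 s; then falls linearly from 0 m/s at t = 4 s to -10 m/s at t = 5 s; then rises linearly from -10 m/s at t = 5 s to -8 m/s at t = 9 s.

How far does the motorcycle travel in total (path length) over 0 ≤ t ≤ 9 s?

Total distance travelled is ∫|v| dt — sum the magnitudes of each area piece.
0–4 s: |½(12 + 0)(4)| = 24 m
4–5 s: |½(0 + -10)(1)| = 5 m
5–9 s: |½(-10 + -8)(4)| = 36 m
Total distance = 65 m

65 m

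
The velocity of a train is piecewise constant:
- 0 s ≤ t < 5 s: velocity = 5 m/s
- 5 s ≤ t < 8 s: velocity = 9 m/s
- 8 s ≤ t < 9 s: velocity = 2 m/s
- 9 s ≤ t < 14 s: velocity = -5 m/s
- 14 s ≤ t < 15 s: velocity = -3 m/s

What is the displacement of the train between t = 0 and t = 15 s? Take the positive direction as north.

26 m

Displacement is the signed area under the v-t curve.
0–5 s: 5 × 5 = 25 m
5–8 s: 9 × 3 = 27 m
8–9 s: 2 × 1 = 2 m
9–14 s: -5 × 5 = -25 m
14–15 s: -3 × 1 = -3 m
Net displacement = 26 m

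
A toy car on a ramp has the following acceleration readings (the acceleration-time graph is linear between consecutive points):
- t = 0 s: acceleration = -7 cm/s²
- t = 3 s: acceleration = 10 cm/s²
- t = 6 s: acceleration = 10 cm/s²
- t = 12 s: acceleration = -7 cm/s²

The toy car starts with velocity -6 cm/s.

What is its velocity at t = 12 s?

Δv equals the area under the a-t graph; then v = v₀ + Δv.
0–3 s: ½(-7 + 10)(3) = 4.5 cm/s
3–6 s: 10 × 3 = 30 cm/s
6–12 s: ½(10 + -7)(6) = 9 cm/s
Δv = 43.5 cm/s, so v(12) = -6 + (43.5) = 37.5 cm/s.

37.5 cm/s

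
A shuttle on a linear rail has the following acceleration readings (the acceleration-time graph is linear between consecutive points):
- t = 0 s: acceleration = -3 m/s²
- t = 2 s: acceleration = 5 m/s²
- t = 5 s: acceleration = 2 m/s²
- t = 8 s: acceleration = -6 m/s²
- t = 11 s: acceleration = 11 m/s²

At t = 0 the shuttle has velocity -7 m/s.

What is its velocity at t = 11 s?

7 m/s

Δv equals the area under the a-t graph; then v = v₀ + Δv.
0–2 s: ½(-3 + 5)(2) = 2 m/s
2–5 s: ½(5 + 2)(3) = 10.5 m/s
5–8 s: ½(2 + -6)(3) = -6 m/s
8–11 s: ½(-6 + 11)(3) = 7.5 m/s
Δv = 14 m/s, so v(11) = -7 + (14) = 7 m/s.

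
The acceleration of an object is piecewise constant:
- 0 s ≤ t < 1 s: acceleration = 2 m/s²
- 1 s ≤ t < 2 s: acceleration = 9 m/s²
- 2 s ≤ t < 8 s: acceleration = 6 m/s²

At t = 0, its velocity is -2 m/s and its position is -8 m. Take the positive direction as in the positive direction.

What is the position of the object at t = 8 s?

157.5 m

On each constant-a segment, Δv = aΔt and Δx = v₀Δt + ½aΔt²; chain segment to segment.
0–1 s: v starts -2 m/s; Δx = -2·1 + ½·2·1² = -1 m; v ends 0 m/s.
1–2 s: v starts 0 m/s; Δx = 0·1 + ½·9·1² = 4.5 m; v ends 9 m/s.
2–8 s: v starts 9 m/s; Δx = 9·6 + ½·6·6² = 162 m; v ends 45 m/s.
x(8) = -8 + Σ Δx = 157.5 m.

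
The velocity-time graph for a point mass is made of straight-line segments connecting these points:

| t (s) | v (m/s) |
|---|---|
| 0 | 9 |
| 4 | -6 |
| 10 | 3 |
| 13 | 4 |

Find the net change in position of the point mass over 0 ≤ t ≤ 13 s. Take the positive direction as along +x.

7.5 m

Displacement is the signed area under the v-t curve.
0–4 s: ½(9 + -6)(4) = 6 m
4–10 s: ½(-6 + 3)(6) = -9 m
10–13 s: ½(3 + 4)(3) = 10.5 m
Net displacement = 7.5 m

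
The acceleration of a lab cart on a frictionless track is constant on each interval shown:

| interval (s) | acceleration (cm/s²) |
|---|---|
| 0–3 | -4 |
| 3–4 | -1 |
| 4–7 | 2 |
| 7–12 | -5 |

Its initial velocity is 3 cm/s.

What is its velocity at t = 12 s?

Δv equals the area under the a-t graph; then v = v₀ + Δv.
0–3 s: -4 × 3 = -12 cm/s
3–4 s: -1 × 1 = -1 cm/s
4–7 s: 2 × 3 = 6 cm/s
7–12 s: -5 × 5 = -25 cm/s
Δv = -32 cm/s, so v(12) = 3 + (-32) = -29 cm/s.

-29 cm/s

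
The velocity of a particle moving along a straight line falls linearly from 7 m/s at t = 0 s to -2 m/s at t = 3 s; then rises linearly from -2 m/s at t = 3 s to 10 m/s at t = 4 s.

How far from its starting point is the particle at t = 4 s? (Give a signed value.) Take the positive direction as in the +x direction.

11.5 m

Displacement is the signed area under the v-t curve.
0–3 s: ½(7 + -2)(3) = 7.5 m
3–4 s: ½(-2 + 10)(1) = 4 m
Net displacement = 11.5 m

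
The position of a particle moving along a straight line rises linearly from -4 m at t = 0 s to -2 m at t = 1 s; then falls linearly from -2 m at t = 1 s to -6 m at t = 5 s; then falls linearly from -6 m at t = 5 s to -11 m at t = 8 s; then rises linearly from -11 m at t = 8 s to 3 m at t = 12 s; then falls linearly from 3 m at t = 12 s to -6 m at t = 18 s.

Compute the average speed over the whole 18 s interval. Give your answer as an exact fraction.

17/9 m/s

Average speed = (total path length)/(elapsed time); on a piecewise-linear x-t graph the path length is Σ|Δx|.
0–1 s: |Δx| = |-2 − -4| = 2 m
1–5 s: |Δx| = |-6 − -2| = 4 m
5–8 s: |Δx| = |-11 − -6| = 5 m
8–12 s: |Δx| = |3 − -11| = 14 m
12–18 s: |Δx| = |-6 − 3| = 9 m
Total path = 34 m; average speed = 34/18 = 17/9 m/s.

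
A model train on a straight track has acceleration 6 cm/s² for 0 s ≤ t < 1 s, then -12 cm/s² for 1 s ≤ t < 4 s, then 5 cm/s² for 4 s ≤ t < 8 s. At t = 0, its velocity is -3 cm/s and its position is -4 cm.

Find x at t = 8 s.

On each constant-a segment, Δv = aΔt and Δx = v₀Δt + ½aΔt²; chain segment to segment.
0–1 s: v starts -3 cm/s; Δx = -3·1 + ½·6·1² = 0 cm; v ends 3 cm/s.
1–4 s: v starts 3 cm/s; Δx = 3·3 + ½·-12·3² = -45 cm; v ends -33 cm/s.
4–8 s: v starts -33 cm/s; Δx = -33·4 + ½·5·4² = -92 cm; v ends -13 cm/s.
x(8) = -4 + Σ Δx = -141 cm.

-141 cm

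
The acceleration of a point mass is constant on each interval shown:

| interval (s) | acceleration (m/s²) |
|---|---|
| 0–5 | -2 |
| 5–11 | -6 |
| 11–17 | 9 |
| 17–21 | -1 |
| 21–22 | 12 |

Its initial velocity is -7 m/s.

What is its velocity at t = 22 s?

Δv equals the area under the a-t graph; then v = v₀ + Δv.
0–5 s: -2 × 5 = -10 m/s
5–11 s: -6 × 6 = -36 m/s
11–17 s: 9 × 6 = 54 m/s
17–21 s: -1 × 4 = -4 m/s
21–22 s: 12 × 1 = 12 m/s
Δv = 16 m/s, so v(22) = -7 + (16) = 9 m/s.

9 m/s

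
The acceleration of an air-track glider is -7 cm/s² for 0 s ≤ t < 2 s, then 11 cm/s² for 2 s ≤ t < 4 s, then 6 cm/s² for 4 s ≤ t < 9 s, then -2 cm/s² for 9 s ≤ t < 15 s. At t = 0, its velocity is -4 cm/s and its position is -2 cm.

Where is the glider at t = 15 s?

On each constant-a segment, Δv = aΔt and Δx = v₀Δt + ½aΔt²; chain segment to segment.
0–2 s: v starts -4 cm/s; Δx = -4·2 + ½·-7·2² = -22 cm; v ends -18 cm/s.
2–4 s: v starts -18 cm/s; Δx = -18·2 + ½·11·2² = -14 cm; v ends 4 cm/s.
4–9 s: v starts 4 cm/s; Δx = 4·5 + ½·6·5² = 95 cm; v ends 34 cm/s.
9–15 s: v starts 34 cm/s; Δx = 34·6 + ½·-2·6² = 168 cm; v ends 22 cm/s.
x(15) = -2 + Σ Δx = 225 cm.

225 cm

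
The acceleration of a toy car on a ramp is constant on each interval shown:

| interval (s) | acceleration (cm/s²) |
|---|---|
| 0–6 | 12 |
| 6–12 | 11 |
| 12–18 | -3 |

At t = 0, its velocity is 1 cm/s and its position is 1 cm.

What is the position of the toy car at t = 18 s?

On each constant-a segment, Δv = aΔt and Δx = v₀Δt + ½aΔt²; chain segment to segment.
0–6 s: v starts 1 cm/s; Δx = 1·6 + ½·12·6² = 222 cm; v ends 73 cm/s.
6–12 s: v starts 73 cm/s; Δx = 73·6 + ½·11·6² = 636 cm; v ends 139 cm/s.
12–18 s: v starts 139 cm/s; Δx = 139·6 + ½·-3·6² = 780 cm; v ends 121 cm/s.
x(18) = 1 + Σ Δx = 1639 cm.

1639 cm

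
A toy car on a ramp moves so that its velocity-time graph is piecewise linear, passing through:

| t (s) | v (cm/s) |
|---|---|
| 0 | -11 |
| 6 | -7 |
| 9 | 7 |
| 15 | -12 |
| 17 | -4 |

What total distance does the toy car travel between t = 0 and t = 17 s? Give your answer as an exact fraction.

4217/38 cm

Total distance travelled is ∫|v| dt — sum the magnitudes of each area piece.
0–6 s: |½(-11 + -7)(6)| = 54 cm
6–9 s: v = 0 at t = 7.5 s; triangle areas 5.25 + 5.25 = 10.5 cm
9–15 s: v = 0 at t = 213/19 s; triangle areas 147/19 + 432/19 = 579/19 cm
15–17 s: |½(-12 + -4)(2)| = 16 cm
Total distance = 4217/38 cm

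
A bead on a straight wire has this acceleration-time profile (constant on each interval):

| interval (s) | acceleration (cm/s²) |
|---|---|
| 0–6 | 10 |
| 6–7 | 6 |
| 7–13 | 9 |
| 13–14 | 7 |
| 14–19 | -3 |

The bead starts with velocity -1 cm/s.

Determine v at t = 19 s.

111 cm/s

Δv equals the area under the a-t graph; then v = v₀ + Δv.
0–6 s: 10 × 6 = 60 cm/s
6–7 s: 6 × 1 = 6 cm/s
7–13 s: 9 × 6 = 54 cm/s
13–14 s: 7 × 1 = 7 cm/s
14–19 s: -3 × 5 = -15 cm/s
Δv = 112 cm/s, so v(19) = -1 + (112) = 111 cm/s.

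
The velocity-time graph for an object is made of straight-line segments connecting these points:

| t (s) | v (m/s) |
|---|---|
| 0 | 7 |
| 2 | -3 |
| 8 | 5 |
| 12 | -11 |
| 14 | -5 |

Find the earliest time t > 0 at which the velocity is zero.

t = 1.4 s

v changes sign on 0–2 s (from 7 to -3); the graph is linear there, so v = 0 at t = 0 + (-7)·(2 − 0)/(-3 − 7) = 1.4 s.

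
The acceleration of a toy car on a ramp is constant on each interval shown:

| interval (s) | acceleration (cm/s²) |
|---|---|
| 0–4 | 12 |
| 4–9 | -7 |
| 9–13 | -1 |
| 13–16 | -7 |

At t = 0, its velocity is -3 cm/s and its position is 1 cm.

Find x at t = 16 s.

241 cm

On each constant-a segment, Δv = aΔt and Δx = v₀Δt + ½aΔt²; chain segment to segment.
0–4 s: v starts -3 cm/s; Δx = -3·4 + ½·12·4² = 84 cm; v ends 45 cm/s.
4–9 s: v starts 45 cm/s; Δx = 45·5 + ½·-7·5² = 137.5 cm; v ends 10 cm/s.
9–13 s: v starts 10 cm/s; Δx = 10·4 + ½·-1·4² = 32 cm; v ends 6 cm/s.
13–16 s: v starts 6 cm/s; Δx = 6·3 + ½·-7·3² = -13.5 cm; v ends -15 cm/s.
x(16) = 1 + Σ Δx = 241 cm.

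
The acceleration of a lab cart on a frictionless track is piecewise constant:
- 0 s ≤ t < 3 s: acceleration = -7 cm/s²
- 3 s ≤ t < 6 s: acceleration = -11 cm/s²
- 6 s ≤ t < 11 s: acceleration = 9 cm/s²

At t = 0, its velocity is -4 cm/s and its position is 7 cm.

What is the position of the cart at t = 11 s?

-338.5 cm

On each constant-a segment, Δv = aΔt and Δx = v₀Δt + ½aΔt²; chain segment to segment.
0–3 s: v starts -4 cm/s; Δx = -4·3 + ½·-7·3² = -43.5 cm; v ends -25 cm/s.
3–6 s: v starts -25 cm/s; Δx = -25·3 + ½·-11·3² = -124.5 cm; v ends -58 cm/s.
6–11 s: v starts -58 cm/s; Δx = -58·5 + ½·9·5² = -177.5 cm; v ends -13 cm/s.
x(11) = 7 + Σ Δx = -338.5 cm.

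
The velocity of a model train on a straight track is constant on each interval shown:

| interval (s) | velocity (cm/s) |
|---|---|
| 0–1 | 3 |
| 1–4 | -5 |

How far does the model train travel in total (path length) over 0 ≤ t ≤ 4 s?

Total distance travelled is ∫|v| dt — sum the magnitudes of each area piece.
0–1 s: |3| × 1 = 3 cm
1–4 s: |-5| × 3 = 15 cm
Total distance = 18 cm

18 cm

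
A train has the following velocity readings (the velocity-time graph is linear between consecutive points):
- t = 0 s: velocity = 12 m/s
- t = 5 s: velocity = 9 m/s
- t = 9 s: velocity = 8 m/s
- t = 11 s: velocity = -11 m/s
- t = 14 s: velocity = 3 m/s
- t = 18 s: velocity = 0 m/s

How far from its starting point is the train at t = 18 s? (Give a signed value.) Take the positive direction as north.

77.5 m

Displacement is the signed area under the v-t curve.
0–5 s: ½(12 + 9)(5) = 52.5 m
5–9 s: ½(9 + 8)(4) = 34 m
9–11 s: ½(8 + -11)(2) = -3 m
11–14 s: ½(-11 + 3)(3) = -12 m
14–18 s: ½(3 + 0)(4) = 6 m
Net displacement = 77.5 m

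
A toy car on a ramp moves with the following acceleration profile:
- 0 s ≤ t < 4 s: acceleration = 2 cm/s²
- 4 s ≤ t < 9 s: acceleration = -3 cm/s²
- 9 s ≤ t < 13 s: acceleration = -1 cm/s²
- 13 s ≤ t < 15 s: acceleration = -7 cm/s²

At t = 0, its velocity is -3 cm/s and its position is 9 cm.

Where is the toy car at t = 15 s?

-89.5 cm

On each constant-a segment, Δv = aΔt and Δx = v₀Δt + ½aΔt²; chain segment to segment.
0–4 s: v starts -3 cm/s; Δx = -3·4 + ½·2·4² = 4 cm; v ends 5 cm/s.
4–9 s: v starts 5 cm/s; Δx = 5·5 + ½·-3·5² = -12.5 cm; v ends -10 cm/s.
9–13 s: v starts -10 cm/s; Δx = -10·4 + ½·-1·4² = -48 cm; v ends -14 cm/s.
13–15 s: v starts -14 cm/s; Δx = -14·2 + ½·-7·2² = -42 cm; v ends -28 cm/s.
x(15) = 9 + Σ Δx = -89.5 cm.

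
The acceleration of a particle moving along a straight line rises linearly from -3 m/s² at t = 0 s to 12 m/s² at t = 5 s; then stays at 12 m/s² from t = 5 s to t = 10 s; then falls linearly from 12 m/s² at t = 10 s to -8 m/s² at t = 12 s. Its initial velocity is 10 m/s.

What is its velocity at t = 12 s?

Δv equals the area under the a-t graph; then v = v₀ + Δv.
0–5 s: ½(-3 + 12)(5) = 22.5 m/s
5–10 s: 12 × 5 = 60 m/s
10–12 s: ½(12 + -8)(2) = 4 m/s
Δv = 86.5 m/s, so v(12) = 10 + (86.5) = 96.5 m/s.

96.5 m/s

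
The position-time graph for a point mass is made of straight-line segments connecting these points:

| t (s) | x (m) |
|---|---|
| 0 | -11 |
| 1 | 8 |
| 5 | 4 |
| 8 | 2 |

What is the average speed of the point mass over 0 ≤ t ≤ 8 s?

Average speed = (total path length)/(elapsed time); on a piecewise-linear x-t graph the path length is Σ|Δx|.
0–1 s: |Δx| = |8 − -11| = 19 m
1–5 s: |Δx| = |4 − 8| = 4 m
5–8 s: |Δx| = |2 − 4| = 2 m
Total path = 25 m; average speed = 25/8 = 3.125 m/s.

3.125 m/s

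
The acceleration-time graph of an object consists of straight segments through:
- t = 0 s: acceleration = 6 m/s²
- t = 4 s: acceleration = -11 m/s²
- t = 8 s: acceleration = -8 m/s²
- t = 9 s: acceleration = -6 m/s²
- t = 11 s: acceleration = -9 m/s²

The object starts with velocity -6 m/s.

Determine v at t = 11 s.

-76 m/s

Δv equals the area under the a-t graph; then v = v₀ + Δv.
0–4 s: ½(6 + -11)(4) = -10 m/s
4–8 s: ½(-11 + -8)(4) = -38 m/s
8–9 s: ½(-8 + -6)(1) = -7 m/s
9–11 s: ½(-6 + -9)(2) = -15 m/s
Δv = -70 m/s, so v(11) = -6 + (-70) = -76 m/s.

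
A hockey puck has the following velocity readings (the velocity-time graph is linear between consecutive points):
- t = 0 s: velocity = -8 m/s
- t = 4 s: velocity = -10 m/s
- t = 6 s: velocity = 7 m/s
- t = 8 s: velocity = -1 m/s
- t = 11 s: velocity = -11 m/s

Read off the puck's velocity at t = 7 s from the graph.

On 6–8 s the graph is linear from 7 to -1 m/s: v(7) = 7 + (-1 − 7)·(7 − 6)/(8 − 6) = 3 m/s.

3 m/s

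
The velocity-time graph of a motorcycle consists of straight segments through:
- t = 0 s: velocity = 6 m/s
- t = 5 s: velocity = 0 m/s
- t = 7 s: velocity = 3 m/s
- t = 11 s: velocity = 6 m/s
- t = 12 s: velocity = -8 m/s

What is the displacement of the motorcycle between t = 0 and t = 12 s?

35 m

Net displacement equals the area under the velocity-time graph (areas below the axis count negative).
0–5 s: ½(6 + 0)(5) = 15 m
5–7 s: ½(0 + 3)(2) = 3 m
7–11 s: ½(3 + 6)(4) = 18 m
11–12 s: ½(6 + -8)(1) = -1 m
Net displacement = 35 m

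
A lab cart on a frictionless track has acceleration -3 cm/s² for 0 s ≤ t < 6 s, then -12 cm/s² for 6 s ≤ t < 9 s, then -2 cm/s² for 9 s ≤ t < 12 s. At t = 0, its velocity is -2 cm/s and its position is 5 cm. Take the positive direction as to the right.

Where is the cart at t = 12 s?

-352 cm

On each constant-a segment, Δv = aΔt and Δx = v₀Δt + ½aΔt²; chain segment to segment.
0–6 s: v starts -2 cm/s; Δx = -2·6 + ½·-3·6² = -66 cm; v ends -20 cm/s.
6–9 s: v starts -20 cm/s; Δx = -20·3 + ½·-12·3² = -114 cm; v ends -56 cm/s.
9–12 s: v starts -56 cm/s; Δx = -56·3 + ½·-2·3² = -177 cm; v ends -62 cm/s.
x(12) = 5 + Σ Δx = -352 cm.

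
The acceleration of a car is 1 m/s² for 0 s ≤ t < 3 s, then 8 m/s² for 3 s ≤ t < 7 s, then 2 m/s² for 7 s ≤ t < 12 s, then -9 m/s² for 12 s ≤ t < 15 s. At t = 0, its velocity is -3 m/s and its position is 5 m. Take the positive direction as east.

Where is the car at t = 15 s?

335 m

On each constant-a segment, Δv = aΔt and Δx = v₀Δt + ½aΔt²; chain segment to segment.
0–3 s: v starts -3 m/s; Δx = -3·3 + ½·1·3² = -4.5 m; v ends 0 m/s.
3–7 s: v starts 0 m/s; Δx = 0·4 + ½·8·4² = 64 m; v ends 32 m/s.
7–12 s: v starts 32 m/s; Δx = 32·5 + ½·2·5² = 185 m; v ends 42 m/s.
12–15 s: v starts 42 m/s; Δx = 42·3 + ½·-9·3² = 85.5 m; v ends 15 m/s.
x(15) = 5 + Σ Δx = 335 m.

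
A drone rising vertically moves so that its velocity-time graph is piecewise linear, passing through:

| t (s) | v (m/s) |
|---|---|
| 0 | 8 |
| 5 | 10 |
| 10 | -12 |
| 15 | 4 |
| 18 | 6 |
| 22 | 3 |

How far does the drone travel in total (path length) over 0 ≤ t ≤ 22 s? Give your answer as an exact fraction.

Distance (not displacement) is the total path length: add the absolute areas under v-t.
0–5 s: |½(8 + 10)(5)| = 45 m
5–10 s: v = 0 at t = 80/11 s; triangle areas 125/11 + 180/11 = 305/11 m
10–15 s: v = 0 at t = 13.75 s; triangle areas 22.5 + 2.5 = 25 m
15–18 s: |½(4 + 6)(3)| = 15 m
18–22 s: |½(6 + 3)(4)| = 18 m
Total distance = 1438/11 m

1438/11 m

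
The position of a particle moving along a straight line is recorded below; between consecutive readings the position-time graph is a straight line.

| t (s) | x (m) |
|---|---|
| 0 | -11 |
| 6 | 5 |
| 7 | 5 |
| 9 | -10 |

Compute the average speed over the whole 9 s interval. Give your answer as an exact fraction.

31/9 m/s

Average speed = (total path length)/(elapsed time); on a piecewise-linear x-t graph the path length is Σ|Δx|.
0–6 s: |Δx| = |5 − -11| = 16 m
6–7 s: |Δx| = |5 − 5| = 0 m
7–9 s: |Δx| = |-10 − 5| = 15 m
Total path = 31 m; average speed = 31/9 = 31/9 m/s.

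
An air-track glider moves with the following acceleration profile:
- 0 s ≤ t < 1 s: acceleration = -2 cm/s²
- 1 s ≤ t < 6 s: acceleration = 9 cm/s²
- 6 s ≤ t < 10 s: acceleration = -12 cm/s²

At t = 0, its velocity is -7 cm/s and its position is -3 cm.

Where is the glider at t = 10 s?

On each constant-a segment, Δv = aΔt and Δx = v₀Δt + ½aΔt²; chain segment to segment.
0–1 s: v starts -7 cm/s; Δx = -7·1 + ½·-2·1² = -8 cm; v ends -9 cm/s.
1–6 s: v starts -9 cm/s; Δx = -9·5 + ½·9·5² = 67.5 cm; v ends 36 cm/s.
6–10 s: v starts 36 cm/s; Δx = 36·4 + ½·-12·4² = 48 cm; v ends -12 cm/s.
x(10) = -3 + Σ Δx = 104.5 cm.

104.5 cm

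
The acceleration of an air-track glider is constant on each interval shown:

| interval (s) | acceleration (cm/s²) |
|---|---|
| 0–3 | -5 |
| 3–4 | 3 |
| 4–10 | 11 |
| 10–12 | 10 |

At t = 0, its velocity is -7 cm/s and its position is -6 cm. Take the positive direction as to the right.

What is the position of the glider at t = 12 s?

On each constant-a segment, Δv = aΔt and Δx = v₀Δt + ½aΔt²; chain segment to segment.
0–3 s: v starts -7 cm/s; Δx = -7·3 + ½·-5·3² = -43.5 cm; v ends -22 cm/s.
3–4 s: v starts -22 cm/s; Δx = -22·1 + ½·3·1² = -20.5 cm; v ends -19 cm/s.
4–10 s: v starts -19 cm/s; Δx = -19·6 + ½·11·6² = 84 cm; v ends 47 cm/s.
10–12 s: v starts 47 cm/s; Δx = 47·2 + ½·10·2² = 114 cm; v ends 67 cm/s.
x(12) = -6 + Σ Δx = 128 cm.

128 cm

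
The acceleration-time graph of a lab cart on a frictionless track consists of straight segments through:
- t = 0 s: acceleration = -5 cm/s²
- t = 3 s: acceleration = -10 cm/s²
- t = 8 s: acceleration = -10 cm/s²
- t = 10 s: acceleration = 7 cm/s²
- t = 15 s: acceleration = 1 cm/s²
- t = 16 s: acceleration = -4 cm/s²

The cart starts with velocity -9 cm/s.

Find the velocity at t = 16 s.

-66 cm/s

Δv equals the area under the a-t graph; then v = v₀ + Δv.
0–3 s: ½(-5 + -10)(3) = -22.5 cm/s
3–8 s: -10 × 5 = -50 cm/s
8–10 s: ½(-10 + 7)(2) = -3 cm/s
10–15 s: ½(7 + 1)(5) = 20 cm/s
15–16 s: ½(1 + -4)(1) = -1.5 cm/s
Δv = -57 cm/s, so v(16) = -9 + (-57) = -66 cm/s.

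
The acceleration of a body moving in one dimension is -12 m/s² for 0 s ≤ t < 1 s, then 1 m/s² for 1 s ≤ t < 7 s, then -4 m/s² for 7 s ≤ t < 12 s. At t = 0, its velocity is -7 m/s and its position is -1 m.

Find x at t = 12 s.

On each constant-a segment, Δv = aΔt and Δx = v₀Δt + ½aΔt²; chain segment to segment.
0–1 s: v starts -7 m/s; Δx = -7·1 + ½·-12·1² = -13 m; v ends -19 m/s.
1–7 s: v starts -19 m/s; Δx = -19·6 + ½·1·6² = -96 m; v ends -13 m/s.
7–12 s: v starts -13 m/s; Δx = -13·5 + ½·-4·5² = -115 m; v ends -33 m/s.
x(12) = -1 + Σ Δx = -225 m.

-225 m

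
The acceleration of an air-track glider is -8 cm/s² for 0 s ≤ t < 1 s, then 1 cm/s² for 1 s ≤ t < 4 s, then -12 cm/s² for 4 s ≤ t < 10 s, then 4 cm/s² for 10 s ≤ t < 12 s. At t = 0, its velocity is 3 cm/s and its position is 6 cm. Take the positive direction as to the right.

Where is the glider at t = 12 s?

-373.5 cm

On each constant-a segment, Δv = aΔt and Δx = v₀Δt + ½aΔt²; chain segment to segment.
0–1 s: v starts 3 cm/s; Δx = 3·1 + ½·-8·1² = -1 cm; v ends -5 cm/s.
1–4 s: v starts -5 cm/s; Δx = -5·3 + ½·1·3² = -10.5 cm; v ends -2 cm/s.
4–10 s: v starts -2 cm/s; Δx = -2·6 + ½·-12·6² = -228 cm; v ends -74 cm/s.
10–12 s: v starts -74 cm/s; Δx = -74·2 + ½·4·2² = -140 cm; v ends -66 cm/s.
x(12) = 6 + Σ Δx = -373.5 cm.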